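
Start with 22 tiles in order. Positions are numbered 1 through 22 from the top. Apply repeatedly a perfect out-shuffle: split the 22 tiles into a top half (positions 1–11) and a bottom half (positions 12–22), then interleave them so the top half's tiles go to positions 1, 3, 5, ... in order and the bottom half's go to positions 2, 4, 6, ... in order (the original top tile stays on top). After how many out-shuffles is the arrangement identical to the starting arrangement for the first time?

The out-shuffle permutes the 22 positions with cycle lengths [1, 1, 2, 3, 3, 6, 6].
Every tile is home exactly when every cycle has completed a whole number of laps, i.e. after lcm(1, 2, 3, 6) = 6 out-shuffles.

6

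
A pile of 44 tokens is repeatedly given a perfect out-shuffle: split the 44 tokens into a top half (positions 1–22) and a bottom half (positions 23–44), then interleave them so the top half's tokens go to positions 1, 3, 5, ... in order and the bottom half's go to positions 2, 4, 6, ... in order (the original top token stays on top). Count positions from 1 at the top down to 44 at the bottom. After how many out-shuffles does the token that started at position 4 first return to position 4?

Follow position 4 under repeated out-shuffles:
4 → 7 → 13 → 25 → 6 → 11 → 21 → 41 → 38 → 32 → 20 → 39 → 34 → 24 → 4
It first returns after 14 out-shuffles.

14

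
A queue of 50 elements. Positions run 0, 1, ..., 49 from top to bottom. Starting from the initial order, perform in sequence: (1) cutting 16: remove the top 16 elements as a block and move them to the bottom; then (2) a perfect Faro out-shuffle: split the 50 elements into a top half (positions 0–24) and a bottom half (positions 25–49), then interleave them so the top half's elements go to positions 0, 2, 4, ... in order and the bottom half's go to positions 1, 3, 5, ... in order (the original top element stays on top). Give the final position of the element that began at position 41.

Track the element from position 41 forward through each operation:
  after op 1 (cut 16): 41 → 25
  after op 2 (out-shuffle): 25 → 1

1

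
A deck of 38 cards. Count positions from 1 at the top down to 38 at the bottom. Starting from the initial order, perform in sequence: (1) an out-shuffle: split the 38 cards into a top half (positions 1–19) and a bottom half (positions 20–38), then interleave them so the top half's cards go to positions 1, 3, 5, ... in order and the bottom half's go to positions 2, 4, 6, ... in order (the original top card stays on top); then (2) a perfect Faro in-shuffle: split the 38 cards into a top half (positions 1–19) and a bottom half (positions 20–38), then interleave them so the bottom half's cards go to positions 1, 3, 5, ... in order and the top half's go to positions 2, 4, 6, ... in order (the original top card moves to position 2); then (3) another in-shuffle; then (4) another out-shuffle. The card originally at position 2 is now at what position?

23

Track the card from position 2 forward through each operation:
  after op 1 (out-shuffle): 2 → 3
  after op 2 (in-shuffle): 3 → 6
  after op 3 (in-shuffle): 6 → 12
  after op 4 (out-shuffle): 12 → 23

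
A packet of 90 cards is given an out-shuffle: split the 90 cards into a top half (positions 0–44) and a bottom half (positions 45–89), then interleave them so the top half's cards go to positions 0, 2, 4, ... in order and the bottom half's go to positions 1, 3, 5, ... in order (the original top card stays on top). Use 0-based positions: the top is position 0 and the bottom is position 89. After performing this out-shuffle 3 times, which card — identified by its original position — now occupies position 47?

17

Work backwards from position 47, undoing one out-shuffle at a time:
47 ← 68 ← 34 ← 17
So the card now at position 47 started at position 17.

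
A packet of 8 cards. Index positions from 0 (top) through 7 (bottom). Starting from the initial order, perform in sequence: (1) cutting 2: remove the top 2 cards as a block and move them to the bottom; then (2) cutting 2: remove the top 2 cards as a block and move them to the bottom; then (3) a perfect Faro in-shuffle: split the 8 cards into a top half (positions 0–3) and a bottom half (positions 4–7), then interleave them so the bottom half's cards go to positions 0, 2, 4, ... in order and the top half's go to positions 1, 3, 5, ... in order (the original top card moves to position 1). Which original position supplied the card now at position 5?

Undo the operations in reverse order, starting from position 5:
  undo op 3 (in-shuffle, from top half): 5 ← 2
  undo op 2 (cut 2): 2 ← 4
  undo op 1 (cut 2): 4 ← 6
So the card at position 5 came from original position 6.

6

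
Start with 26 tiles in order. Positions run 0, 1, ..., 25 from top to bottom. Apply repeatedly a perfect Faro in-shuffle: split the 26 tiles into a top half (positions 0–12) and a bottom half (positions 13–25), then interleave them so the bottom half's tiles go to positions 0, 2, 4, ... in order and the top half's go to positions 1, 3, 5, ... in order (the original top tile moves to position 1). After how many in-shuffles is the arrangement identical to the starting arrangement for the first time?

18

The in-shuffle permutes the 26 positions with cycle lengths [2, 6, 18].
Every tile is home exactly when every cycle has completed a whole number of laps, i.e. after lcm(2, 6, 18) = 18 in-shuffles.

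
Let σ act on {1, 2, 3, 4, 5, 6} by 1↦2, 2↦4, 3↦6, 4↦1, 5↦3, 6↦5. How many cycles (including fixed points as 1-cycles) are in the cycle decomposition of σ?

2

Cycle decomposition: (1 2 4) (3 6 5).
2 cycles.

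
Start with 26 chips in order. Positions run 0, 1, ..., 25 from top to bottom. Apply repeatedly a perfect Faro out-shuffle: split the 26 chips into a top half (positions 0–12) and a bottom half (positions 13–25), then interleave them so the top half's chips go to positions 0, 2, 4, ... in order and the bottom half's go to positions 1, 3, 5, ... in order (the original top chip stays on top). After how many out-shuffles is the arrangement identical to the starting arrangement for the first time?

20

The out-shuffle permutes the 26 positions with cycle lengths [1, 1, 4, 20].
Every chip is home exactly when every cycle has completed a whole number of laps, i.e. after lcm(1, 4, 20) = 20 out-shuffles.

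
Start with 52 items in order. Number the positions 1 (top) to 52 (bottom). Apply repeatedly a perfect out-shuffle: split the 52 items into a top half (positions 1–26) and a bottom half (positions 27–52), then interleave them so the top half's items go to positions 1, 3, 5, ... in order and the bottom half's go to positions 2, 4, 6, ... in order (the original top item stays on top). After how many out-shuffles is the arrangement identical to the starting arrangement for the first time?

The out-shuffle permutes the 52 positions with cycle lengths [1, 1, 2, 8, 8, 8, 8, 8, 8].
Every item is home exactly when every cycle has completed a whole number of laps, i.e. after lcm(1, 2, 8) = 8 out-shuffles.

8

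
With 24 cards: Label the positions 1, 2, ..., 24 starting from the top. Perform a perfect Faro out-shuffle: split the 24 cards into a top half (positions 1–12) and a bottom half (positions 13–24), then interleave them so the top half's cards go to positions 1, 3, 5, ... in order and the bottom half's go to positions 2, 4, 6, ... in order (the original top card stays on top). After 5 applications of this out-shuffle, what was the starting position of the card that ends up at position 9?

Work backwards from position 9, undoing one out-shuffle at a time:
9 ← 5 ← 3 ← 2 ← 13 ← 7
So the card now at position 9 started at position 7.

7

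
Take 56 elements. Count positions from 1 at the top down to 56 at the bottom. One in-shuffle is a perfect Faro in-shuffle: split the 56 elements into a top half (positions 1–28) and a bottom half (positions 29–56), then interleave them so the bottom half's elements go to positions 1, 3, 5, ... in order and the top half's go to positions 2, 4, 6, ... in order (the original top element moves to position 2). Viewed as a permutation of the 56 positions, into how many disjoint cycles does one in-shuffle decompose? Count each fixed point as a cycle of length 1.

4

Trace each unvisited position around until it returns:
(1 2 4 8 16 32 ... len 18) (3 6 12 24 48 39 ... len 18) (5 10 20 40 23 46 ... len 18) (19 38)
4 cycles in total.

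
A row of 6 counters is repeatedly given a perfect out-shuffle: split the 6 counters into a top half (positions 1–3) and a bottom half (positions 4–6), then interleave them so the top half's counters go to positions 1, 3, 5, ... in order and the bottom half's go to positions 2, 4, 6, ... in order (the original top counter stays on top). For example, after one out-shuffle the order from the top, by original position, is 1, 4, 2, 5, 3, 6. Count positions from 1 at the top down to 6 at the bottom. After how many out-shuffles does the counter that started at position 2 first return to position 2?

Follow position 2 under repeated out-shuffles:
2 → 3 → 5 → 4 → 2
It first returns after 4 out-shuffles.

4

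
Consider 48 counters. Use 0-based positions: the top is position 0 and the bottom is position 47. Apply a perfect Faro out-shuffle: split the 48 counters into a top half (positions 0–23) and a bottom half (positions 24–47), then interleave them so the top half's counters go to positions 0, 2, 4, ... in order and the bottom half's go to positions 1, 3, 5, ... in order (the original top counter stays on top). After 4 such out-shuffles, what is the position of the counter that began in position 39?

13

Track the counter's position through each out-shuffle:
39 → 31 → 15 → 30 → 13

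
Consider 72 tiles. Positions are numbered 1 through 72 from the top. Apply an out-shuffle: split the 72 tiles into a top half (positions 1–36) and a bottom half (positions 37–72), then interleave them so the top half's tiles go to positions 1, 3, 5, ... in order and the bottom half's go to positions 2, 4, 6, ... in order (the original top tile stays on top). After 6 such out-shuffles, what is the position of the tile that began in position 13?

Track the tile's position through each out-shuffle:
13 → 25 → 49 → 26 → 51 → 30 → 59

59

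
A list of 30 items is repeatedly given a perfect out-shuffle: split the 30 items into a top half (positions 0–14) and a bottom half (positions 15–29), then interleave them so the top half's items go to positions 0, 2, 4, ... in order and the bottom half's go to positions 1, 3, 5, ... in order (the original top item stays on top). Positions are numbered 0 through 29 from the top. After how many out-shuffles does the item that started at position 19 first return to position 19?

28

Follow position 19 under repeated out-shuffles:
19 → 9 → 18 → 7 → 14 → 28 → 27 → 25 → ... → 19 (length 28)
It first returns after 28 out-shuffles.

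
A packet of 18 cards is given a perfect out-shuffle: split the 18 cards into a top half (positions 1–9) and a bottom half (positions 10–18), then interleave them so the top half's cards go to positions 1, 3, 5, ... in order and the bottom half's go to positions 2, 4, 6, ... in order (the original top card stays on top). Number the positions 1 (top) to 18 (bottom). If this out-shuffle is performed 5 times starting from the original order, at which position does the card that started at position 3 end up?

Track the card's position through each out-shuffle:
3 → 5 → 9 → 17 → 16 → 14

14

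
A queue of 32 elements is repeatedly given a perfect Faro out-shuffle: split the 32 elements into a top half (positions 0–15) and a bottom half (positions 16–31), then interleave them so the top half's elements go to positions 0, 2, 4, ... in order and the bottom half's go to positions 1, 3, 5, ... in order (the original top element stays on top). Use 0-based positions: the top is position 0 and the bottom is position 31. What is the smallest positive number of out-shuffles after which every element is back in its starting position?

5

The out-shuffle permutes the 32 positions with cycle lengths [1, 1, 5, 5, 5, 5, 5, 5].
Every element is home exactly when every cycle has completed a whole number of laps, i.e. after lcm(1, 5) = 5 out-shuffles.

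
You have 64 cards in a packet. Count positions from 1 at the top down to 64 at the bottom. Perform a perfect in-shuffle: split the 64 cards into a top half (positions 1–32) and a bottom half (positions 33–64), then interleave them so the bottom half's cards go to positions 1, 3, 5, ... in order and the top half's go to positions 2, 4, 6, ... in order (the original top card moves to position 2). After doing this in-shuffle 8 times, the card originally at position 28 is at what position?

18

Track the card's position through each in-shuffle:
28 → 56 → 47 → 29 → 58 → 51 → 37 → 9 → 18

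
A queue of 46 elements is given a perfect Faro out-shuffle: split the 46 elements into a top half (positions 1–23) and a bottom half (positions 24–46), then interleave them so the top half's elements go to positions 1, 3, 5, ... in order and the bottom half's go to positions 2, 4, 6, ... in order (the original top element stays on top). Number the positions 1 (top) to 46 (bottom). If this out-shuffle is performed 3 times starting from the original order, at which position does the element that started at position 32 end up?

24

Track the element's position through each out-shuffle:
32 → 18 → 35 → 24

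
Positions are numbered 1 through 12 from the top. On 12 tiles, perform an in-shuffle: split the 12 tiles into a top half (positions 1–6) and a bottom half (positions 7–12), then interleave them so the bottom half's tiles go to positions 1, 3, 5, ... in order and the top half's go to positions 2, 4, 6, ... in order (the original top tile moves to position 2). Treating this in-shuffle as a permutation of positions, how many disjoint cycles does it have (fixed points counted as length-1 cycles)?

Trace each unvisited position around until it returns:
(1 2 4 8 3 6 ... len 12)
1 cycle in total.

1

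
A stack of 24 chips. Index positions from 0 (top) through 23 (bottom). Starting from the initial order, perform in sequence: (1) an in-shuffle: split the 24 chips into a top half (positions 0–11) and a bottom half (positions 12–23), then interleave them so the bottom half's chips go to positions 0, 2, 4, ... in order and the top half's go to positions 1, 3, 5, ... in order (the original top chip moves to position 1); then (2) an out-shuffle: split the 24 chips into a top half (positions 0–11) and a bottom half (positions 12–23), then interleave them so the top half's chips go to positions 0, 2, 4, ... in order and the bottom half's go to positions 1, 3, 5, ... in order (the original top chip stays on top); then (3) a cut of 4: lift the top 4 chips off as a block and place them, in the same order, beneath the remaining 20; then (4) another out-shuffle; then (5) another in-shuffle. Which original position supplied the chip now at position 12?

Undo the operations in reverse order, starting from position 12:
  undo op 5 (in-shuffle, from bottom half): 12 ← 18
  undo op 4 (out-shuffle, from top half): 18 ← 9
  undo op 3 (cut 4): 9 ← 13
  undo op 2 (out-shuffle, from bottom half): 13 ← 18
  undo op 1 (in-shuffle, from bottom half): 18 ← 21
So the chip at position 12 came from original position 21.

21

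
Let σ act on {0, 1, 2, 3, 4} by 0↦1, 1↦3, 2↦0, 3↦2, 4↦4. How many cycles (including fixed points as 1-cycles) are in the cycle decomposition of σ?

2

Cycle decomposition: (0 1 3 2) (4).
2 cycles.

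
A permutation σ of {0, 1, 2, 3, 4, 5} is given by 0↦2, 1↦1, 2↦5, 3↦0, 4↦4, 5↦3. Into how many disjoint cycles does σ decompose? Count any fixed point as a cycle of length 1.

Cycle decomposition: (0 2 5 3) (1) (4).
3 cycles.

3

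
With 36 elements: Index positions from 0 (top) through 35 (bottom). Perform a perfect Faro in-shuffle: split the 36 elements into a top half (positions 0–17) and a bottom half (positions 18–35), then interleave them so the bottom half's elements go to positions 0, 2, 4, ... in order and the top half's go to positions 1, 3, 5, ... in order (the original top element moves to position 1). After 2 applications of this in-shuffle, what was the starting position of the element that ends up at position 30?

16

Work backwards from position 30, undoing one in-shuffle at a time:
30 ← 33 ← 16
So the element now at position 30 started at position 16.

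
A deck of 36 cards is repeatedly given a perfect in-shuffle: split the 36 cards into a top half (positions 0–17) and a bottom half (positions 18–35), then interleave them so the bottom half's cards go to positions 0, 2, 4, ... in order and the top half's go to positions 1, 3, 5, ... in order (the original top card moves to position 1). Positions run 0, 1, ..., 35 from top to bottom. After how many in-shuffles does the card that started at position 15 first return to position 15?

Follow position 15 under repeated in-shuffles:
15 → 31 → 26 → 16 → 33 → 30 → 24 → 12 → ... → 15 (length 36)
It first returns after 36 in-shuffles.

36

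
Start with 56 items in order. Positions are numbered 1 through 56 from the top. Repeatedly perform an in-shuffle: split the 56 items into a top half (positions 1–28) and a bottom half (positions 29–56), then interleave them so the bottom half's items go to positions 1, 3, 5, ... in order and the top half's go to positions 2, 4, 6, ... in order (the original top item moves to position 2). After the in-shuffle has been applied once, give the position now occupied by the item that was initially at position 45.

Track the item's position through each in-shuffle:
45 → 33

33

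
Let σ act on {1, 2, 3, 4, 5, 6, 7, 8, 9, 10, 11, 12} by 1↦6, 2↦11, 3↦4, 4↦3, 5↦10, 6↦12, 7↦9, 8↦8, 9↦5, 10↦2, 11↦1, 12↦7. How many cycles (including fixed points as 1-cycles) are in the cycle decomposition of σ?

3

Cycle decomposition: (1 6 12 7 9 5 10 2 11) (3 4) (8).
3 cycles.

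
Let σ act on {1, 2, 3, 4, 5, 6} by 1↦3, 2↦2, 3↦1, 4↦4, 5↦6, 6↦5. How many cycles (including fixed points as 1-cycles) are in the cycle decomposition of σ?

Cycle decomposition: (1 3) (2) (4) (5 6).
4 cycles.

4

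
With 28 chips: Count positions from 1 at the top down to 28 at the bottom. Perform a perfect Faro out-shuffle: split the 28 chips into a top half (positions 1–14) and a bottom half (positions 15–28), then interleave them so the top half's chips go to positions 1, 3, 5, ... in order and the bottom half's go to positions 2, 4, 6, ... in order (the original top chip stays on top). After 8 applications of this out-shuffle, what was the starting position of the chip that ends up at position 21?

Work backwards from position 21, undoing one out-shuffle at a time:
21 ← 11 ← 6 ← 17 ← 9 ← 5 ← 3 ← 2 ← 15
So the chip now at position 21 started at position 15.

15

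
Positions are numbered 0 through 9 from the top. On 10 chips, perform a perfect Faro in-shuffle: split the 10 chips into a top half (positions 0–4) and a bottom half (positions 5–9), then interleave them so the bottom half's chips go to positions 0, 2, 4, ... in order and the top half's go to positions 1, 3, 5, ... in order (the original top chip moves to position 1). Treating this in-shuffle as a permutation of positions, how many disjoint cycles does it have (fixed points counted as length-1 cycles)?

Trace each unvisited position around until it returns:
(0 1 3 7 4 9 8 6 2 5)
1 cycle in total.

1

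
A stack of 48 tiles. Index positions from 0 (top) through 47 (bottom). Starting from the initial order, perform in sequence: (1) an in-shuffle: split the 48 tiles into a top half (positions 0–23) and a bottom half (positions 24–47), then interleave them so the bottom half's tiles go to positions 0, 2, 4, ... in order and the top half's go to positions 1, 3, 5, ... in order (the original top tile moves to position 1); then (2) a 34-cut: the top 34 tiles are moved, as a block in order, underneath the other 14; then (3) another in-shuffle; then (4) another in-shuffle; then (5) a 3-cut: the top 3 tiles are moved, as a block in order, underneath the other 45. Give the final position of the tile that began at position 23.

3

Track the tile from position 23 forward through each operation:
  after op 1 (in-shuffle): 23 → 47
  after op 2 (cut 34): 47 → 13
  after op 3 (in-shuffle): 13 → 27
  after op 4 (in-shuffle): 27 → 6
  after op 5 (cut 3): 6 → 3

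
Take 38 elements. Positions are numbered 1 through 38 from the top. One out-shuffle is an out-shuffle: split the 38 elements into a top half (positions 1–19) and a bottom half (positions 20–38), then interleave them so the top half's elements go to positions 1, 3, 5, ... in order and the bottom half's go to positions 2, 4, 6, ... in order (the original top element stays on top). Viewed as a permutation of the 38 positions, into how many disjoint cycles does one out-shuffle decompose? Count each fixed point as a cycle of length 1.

Trace each unvisited position around until it returns:
(1) (2 3 5 9 17 33 ... len 36) (38)
3 cycles in total.

3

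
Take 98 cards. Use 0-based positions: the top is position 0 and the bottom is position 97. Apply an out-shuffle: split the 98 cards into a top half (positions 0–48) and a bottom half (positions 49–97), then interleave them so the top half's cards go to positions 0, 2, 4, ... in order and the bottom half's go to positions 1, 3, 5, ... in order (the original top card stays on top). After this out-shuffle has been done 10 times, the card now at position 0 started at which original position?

0

Work backwards from position 0, undoing one out-shuffle at a time:
0 ← 0 ← 0 ← 0 ← 0 ← 0 ← 0 ← 0 ← 0 ← 0 ← 0
So the card now at position 0 started at position 0.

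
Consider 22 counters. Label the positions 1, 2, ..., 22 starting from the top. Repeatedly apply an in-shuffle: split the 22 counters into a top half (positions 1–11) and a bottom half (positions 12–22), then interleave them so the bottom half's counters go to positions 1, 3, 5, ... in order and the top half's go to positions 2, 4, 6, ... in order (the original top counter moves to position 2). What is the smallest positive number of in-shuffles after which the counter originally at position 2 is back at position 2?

11

Follow position 2 under repeated in-shuffles:
2 → 4 → 8 → 16 → 9 → 18 → 13 → 3 → 6 → 12 → 1 → 2
It first returns after 11 in-shuffles.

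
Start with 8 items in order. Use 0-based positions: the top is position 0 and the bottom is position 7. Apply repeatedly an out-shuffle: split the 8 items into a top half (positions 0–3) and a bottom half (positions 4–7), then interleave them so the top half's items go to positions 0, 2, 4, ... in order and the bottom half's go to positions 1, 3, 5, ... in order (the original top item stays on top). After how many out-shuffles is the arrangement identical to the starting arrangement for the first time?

The out-shuffle permutes the 8 positions with cycle lengths [1, 1, 3, 3].
Every item is home exactly when every cycle has completed a whole number of laps, i.e. after lcm(1, 3) = 3 out-shuffles.

3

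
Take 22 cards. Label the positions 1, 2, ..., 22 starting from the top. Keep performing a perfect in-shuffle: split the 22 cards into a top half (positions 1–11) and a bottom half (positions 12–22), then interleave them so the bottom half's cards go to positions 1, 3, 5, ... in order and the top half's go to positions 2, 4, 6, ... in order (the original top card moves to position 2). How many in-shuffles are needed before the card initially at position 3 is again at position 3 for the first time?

Follow position 3 under repeated in-shuffles:
3 → 6 → 12 → 1 → 2 → 4 → 8 → 16 → 9 → 18 → 13 → 3
It first returns after 11 in-shuffles.

11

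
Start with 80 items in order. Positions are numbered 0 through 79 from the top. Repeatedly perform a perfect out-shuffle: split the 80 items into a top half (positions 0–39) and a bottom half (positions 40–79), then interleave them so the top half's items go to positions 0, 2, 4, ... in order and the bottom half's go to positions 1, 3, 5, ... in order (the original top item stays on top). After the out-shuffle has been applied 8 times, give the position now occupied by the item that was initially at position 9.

13

Track the item's position through each out-shuffle:
9 → 18 → 36 → 72 → 65 → 51 → 23 → 46 → 13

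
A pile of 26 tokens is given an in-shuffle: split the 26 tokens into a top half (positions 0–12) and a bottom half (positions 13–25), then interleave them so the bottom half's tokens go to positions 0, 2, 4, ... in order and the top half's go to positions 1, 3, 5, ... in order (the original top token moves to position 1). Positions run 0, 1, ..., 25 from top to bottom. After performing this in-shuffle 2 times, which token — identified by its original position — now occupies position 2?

20

Work backwards from position 2, undoing one in-shuffle at a time:
2 ← 14 ← 20
So the token now at position 2 started at position 20.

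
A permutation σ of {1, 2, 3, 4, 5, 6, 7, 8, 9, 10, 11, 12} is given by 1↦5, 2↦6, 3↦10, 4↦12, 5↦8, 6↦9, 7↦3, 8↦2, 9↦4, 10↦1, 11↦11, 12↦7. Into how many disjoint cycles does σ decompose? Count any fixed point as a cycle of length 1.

2

Cycle decomposition: (1 5 8 2 6 9 4 12 7 3 10) (11).
2 cycles.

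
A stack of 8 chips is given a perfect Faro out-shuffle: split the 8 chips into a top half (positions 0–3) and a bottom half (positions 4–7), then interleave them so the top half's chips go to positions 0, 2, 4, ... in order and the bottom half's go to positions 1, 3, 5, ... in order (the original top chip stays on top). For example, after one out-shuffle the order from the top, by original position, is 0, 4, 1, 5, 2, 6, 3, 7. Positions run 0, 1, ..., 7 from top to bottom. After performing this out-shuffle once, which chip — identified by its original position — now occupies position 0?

Work backwards from position 0, undoing one out-shuffle at a time:
0 ← 0
So the chip now at position 0 started at position 0.

0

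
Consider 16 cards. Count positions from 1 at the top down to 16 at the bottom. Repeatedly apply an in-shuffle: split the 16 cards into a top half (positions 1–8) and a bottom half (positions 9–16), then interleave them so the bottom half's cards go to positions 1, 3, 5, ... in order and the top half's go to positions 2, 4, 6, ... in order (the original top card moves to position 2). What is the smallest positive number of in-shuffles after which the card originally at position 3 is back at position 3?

Follow position 3 under repeated in-shuffles:
3 → 6 → 12 → 7 → 14 → 11 → 5 → 10 → 3
It first returns after 8 in-shuffles.

8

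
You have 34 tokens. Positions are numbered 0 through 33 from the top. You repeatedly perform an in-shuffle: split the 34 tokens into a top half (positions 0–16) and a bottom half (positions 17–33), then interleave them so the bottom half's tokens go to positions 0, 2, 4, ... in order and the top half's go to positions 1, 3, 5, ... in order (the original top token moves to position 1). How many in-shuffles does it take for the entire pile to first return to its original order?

12

The in-shuffle permutes the 34 positions with cycle lengths [3, 3, 4, 12, 12].
Every token is home exactly when every cycle has completed a whole number of laps, i.e. after lcm(3, 4, 12) = 12 in-shuffles.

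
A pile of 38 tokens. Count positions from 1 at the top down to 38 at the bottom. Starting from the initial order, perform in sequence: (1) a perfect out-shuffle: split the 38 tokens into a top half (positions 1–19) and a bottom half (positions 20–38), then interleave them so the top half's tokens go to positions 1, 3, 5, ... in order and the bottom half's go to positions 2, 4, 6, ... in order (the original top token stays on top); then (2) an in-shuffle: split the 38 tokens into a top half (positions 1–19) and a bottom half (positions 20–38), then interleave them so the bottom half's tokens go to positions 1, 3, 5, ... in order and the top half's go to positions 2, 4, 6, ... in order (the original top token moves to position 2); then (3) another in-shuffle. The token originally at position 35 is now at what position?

Track the token from position 35 forward through each operation:
  after op 1 (out-shuffle): 35 → 32
  after op 2 (in-shuffle): 32 → 25
  after op 3 (in-shuffle): 25 → 11

11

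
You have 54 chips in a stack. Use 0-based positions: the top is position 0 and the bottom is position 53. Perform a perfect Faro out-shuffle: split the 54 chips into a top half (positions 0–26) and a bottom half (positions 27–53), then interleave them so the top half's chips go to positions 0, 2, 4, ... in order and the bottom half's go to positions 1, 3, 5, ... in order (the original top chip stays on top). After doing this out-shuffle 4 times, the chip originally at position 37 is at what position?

9

Track the chip's position through each out-shuffle:
37 → 21 → 42 → 31 → 9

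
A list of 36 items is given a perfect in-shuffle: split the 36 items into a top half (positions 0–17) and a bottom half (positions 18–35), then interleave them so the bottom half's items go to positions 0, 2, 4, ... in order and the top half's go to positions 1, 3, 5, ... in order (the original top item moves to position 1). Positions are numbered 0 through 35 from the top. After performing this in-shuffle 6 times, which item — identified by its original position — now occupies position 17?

12

Work backwards from position 17, undoing one in-shuffle at a time:
17 ← 8 ← 22 ← 29 ← 14 ← 25 ← 12
So the item now at position 17 started at position 12.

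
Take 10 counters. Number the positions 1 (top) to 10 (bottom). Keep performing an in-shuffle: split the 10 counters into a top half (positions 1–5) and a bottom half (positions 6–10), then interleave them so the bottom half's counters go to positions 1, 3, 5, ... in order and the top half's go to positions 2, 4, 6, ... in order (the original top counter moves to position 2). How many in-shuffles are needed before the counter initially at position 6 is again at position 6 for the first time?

10

Follow position 6 under repeated in-shuffles:
6 → 1 → 2 → 4 → 8 → 5 → 10 → 9 → 7 → 3 → 6
It first returns after 10 in-shuffles.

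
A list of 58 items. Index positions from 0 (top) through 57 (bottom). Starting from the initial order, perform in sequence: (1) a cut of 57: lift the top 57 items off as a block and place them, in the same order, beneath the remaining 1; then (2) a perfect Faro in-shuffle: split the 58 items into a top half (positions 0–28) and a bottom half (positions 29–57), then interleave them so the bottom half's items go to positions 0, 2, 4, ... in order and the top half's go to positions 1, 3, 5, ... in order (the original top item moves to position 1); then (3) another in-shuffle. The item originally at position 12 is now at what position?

55

Track the item from position 12 forward through each operation:
  after op 1 (cut 57): 12 → 13
  after op 2 (in-shuffle): 13 → 27
  after op 3 (in-shuffle): 27 → 55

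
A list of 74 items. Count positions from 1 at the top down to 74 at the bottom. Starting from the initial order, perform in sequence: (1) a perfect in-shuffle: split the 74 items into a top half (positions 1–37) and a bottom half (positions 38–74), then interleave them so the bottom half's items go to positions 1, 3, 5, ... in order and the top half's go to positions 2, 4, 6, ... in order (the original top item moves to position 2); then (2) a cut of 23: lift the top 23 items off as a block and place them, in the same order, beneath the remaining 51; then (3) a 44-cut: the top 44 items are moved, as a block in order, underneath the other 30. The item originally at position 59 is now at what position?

50

Track the item from position 59 forward through each operation:
  after op 1 (in-shuffle): 59 → 43
  after op 2 (cut 23): 43 → 20
  after op 3 (cut 44): 20 → 50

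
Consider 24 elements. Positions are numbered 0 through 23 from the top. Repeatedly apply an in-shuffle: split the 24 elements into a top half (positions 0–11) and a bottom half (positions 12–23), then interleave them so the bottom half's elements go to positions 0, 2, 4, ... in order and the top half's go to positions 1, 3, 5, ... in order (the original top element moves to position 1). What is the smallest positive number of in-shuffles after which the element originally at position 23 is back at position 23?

Follow position 23 under repeated in-shuffles:
23 → 22 → 20 → 16 → 8 → 17 → 10 → 21 → 18 → 12 → 0 → 1 → 3 → 7 → 15 → 6 → 13 → 2 → 5 → 11 → 23
It first returns after 20 in-shuffles.

20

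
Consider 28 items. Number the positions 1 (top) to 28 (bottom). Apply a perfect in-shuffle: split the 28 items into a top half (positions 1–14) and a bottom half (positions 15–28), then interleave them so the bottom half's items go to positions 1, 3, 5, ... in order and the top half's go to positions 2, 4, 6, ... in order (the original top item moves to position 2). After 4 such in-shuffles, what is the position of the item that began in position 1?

16

Track the item's position through each in-shuffle:
1 → 2 → 4 → 8 → 16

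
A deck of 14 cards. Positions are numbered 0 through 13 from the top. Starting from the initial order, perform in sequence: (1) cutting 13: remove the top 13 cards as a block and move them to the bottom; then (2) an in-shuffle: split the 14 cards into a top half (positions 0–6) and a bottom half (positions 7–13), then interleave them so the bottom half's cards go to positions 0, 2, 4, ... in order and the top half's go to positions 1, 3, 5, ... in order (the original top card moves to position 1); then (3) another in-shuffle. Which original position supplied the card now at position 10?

12

Undo the operations in reverse order, starting from position 10:
  undo op 3 (in-shuffle, from bottom half): 10 ← 12
  undo op 2 (in-shuffle, from bottom half): 12 ← 13
  undo op 1 (cut 13): 13 ← 12
So the card at position 10 came from original position 12.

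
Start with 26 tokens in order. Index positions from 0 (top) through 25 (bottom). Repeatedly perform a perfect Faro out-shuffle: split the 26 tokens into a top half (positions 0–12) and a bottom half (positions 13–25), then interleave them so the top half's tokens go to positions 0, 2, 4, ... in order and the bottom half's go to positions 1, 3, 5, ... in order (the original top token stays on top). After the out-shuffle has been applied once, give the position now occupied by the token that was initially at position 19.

Track the token's position through each out-shuffle:
19 → 13

13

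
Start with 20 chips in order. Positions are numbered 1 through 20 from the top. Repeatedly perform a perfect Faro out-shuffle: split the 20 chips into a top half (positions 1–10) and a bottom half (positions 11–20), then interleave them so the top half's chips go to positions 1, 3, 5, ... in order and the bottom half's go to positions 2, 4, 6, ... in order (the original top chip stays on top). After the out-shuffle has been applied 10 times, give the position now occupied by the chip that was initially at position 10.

Track the chip's position through each out-shuffle:
10 → 19 → 18 → 16 → 12 → 4 → 7 → 13 → 6 → 11 → 2

2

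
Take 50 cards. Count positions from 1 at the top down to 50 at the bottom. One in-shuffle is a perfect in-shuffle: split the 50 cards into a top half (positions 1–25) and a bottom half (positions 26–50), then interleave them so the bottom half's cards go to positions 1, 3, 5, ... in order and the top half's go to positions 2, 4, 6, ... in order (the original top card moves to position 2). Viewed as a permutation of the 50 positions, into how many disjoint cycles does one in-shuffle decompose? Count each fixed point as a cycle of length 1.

Trace each unvisited position around until it returns:
(1 2 4 8 16 32 13 26) (3 6 12 24 48 45 39 27) (5 10 20 40 29 7 14 28) (9 18 36 21 42 33 15 30) (11 22 44 37 23 46 41 31) (17 34) (19 38 25 50 49 47 43 35)
7 cycles in total.

7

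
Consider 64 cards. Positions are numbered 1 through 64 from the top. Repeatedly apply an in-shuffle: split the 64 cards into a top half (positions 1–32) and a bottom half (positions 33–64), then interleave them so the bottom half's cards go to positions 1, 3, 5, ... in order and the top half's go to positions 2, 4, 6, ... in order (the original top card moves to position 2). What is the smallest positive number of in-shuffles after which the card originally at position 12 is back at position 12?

Follow position 12 under repeated in-shuffles:
12 → 24 → 48 → 31 → 62 → 59 → 53 → 41 → 17 → 34 → 3 → 6 → 12
It first returns after 12 in-shuffles.

12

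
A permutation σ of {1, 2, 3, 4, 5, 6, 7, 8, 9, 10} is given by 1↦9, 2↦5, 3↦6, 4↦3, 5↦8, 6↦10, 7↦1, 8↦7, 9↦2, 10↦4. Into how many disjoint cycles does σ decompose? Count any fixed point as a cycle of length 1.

Cycle decomposition: (1 9 2 5 8 7) (3 6 10 4).
2 cycles.

2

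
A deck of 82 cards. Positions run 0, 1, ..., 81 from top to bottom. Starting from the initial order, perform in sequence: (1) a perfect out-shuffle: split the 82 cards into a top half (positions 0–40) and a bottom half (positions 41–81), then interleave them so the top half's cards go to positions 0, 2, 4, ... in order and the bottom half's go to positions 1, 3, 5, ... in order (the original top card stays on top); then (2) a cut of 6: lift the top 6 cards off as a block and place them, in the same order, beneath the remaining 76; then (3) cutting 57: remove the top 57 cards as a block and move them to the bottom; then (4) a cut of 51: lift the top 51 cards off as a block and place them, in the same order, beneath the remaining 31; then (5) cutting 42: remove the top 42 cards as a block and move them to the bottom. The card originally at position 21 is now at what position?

Track the card from position 21 forward through each operation:
  after op 1 (out-shuffle): 21 → 42
  after op 2 (cut 6): 42 → 36
  after op 3 (cut 57): 36 → 61
  after op 4 (cut 51): 61 → 10
  after op 5 (cut 42): 10 → 50

50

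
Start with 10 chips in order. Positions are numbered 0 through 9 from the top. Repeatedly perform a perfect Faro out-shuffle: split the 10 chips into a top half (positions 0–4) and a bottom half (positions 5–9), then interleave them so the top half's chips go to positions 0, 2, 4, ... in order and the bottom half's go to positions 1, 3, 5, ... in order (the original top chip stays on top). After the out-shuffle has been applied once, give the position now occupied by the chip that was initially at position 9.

9

Position 9 is a fixed point of every out-shuffle, so the chip never moves.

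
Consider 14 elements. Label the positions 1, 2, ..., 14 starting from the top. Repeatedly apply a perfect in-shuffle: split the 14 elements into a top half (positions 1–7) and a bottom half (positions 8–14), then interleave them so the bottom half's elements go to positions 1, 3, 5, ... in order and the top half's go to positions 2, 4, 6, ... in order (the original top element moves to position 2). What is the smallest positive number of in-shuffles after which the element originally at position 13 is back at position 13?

Follow position 13 under repeated in-shuffles:
13 → 11 → 7 → 14 → 13
It first returns after 4 in-shuffles.

4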